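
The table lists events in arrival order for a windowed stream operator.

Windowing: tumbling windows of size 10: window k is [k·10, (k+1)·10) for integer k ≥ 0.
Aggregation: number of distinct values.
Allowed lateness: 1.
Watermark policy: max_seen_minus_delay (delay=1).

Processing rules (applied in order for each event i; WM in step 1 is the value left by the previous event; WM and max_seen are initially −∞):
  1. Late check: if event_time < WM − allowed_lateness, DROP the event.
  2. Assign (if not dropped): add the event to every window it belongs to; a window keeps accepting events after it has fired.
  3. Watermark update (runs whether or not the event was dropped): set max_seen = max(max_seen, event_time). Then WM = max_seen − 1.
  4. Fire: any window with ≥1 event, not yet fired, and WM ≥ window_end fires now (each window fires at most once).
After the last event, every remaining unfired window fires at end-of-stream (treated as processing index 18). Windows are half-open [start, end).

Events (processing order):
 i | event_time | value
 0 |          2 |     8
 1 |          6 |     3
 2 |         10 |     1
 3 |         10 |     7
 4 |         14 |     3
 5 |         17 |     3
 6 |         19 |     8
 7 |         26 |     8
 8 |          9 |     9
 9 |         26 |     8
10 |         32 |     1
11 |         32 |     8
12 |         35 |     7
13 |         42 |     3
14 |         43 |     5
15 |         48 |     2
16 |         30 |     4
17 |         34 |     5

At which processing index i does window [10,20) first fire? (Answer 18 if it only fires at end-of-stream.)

7

i=0 t=2 v=8: → [0,10); WM=1
i=1 t=6 v=3: → [0,10); WM=5
i=2 t=10 v=1: → [10,20); WM=9
i=3 t=10 v=7: → [10,20); WM=9
i=4 t=14 v=3: → [10,20); WM=13; [0,10) fires=2
i=5 t=17 v=3: → [10,20); WM=16
i=6 t=19 v=8: → [10,20); WM=18
i=7 t=26 v=8: → [20,30); WM=25; [10,20) fires=4
i=8 t=9 v=9: DROP (t<25-1); WM=25
i=9 t=26 v=8: → [20,30); WM=25
i=10 t=32 v=1: → [30,40); WM=31; [20,30) fires=1
i=11 t=32 v=8: → [30,40); WM=31
i=12 t=35 v=7: → [30,40); WM=34
i=13 t=42 v=3: → [40,50); WM=41; [30,40) fires=3
i=14 t=43 v=5: → [40,50); WM=42
i=15 t=48 v=2: → [40,50); WM=47
i=16 t=30 v=4: DROP (t<47-1); WM=47
i=17 t=34 v=5: DROP (t<47-1); WM=47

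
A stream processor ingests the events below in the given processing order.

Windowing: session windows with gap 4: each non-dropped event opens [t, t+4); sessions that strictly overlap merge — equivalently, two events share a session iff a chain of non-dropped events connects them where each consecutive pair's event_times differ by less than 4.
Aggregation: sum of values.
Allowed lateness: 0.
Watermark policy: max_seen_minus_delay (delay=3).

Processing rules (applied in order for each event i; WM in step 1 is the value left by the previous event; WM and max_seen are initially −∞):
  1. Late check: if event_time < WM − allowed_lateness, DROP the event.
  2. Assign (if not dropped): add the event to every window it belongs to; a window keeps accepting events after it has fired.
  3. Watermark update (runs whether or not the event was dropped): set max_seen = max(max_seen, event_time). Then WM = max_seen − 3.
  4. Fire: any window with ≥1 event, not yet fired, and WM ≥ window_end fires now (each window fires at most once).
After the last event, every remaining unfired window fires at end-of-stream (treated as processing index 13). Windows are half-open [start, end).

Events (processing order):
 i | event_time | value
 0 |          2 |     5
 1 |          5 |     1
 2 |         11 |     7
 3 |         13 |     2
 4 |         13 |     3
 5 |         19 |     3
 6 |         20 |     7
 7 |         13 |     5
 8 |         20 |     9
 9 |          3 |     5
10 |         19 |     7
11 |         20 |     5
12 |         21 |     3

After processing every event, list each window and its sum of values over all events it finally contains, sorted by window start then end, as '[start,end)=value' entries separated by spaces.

[2,9)=6 [11,17)=12 [19,25)=34

i=0 t=2 v=5: → [2,6); WM=-1
i=1 t=5 v=1: → [2,9); WM=2
i=2 t=11 v=7: → [11,15); WM=8
i=3 t=13 v=2: → [11,17); WM=10
i=4 t=13 v=3: → [11,17); WM=10
i=5 t=19 v=3: → [19,23); WM=16
i=6 t=20 v=7: → [19,24); WM=17
i=7 t=13 v=5: DROP (t<17-0); WM=17
i=8 t=20 v=9: → [19,24); WM=17
i=9 t=3 v=5: DROP (t<17-0); WM=17
i=10 t=19 v=7: → [19,24); WM=17
i=11 t=20 v=5: → [19,24); WM=17
i=12 t=21 v=3: → [19,25); WM=18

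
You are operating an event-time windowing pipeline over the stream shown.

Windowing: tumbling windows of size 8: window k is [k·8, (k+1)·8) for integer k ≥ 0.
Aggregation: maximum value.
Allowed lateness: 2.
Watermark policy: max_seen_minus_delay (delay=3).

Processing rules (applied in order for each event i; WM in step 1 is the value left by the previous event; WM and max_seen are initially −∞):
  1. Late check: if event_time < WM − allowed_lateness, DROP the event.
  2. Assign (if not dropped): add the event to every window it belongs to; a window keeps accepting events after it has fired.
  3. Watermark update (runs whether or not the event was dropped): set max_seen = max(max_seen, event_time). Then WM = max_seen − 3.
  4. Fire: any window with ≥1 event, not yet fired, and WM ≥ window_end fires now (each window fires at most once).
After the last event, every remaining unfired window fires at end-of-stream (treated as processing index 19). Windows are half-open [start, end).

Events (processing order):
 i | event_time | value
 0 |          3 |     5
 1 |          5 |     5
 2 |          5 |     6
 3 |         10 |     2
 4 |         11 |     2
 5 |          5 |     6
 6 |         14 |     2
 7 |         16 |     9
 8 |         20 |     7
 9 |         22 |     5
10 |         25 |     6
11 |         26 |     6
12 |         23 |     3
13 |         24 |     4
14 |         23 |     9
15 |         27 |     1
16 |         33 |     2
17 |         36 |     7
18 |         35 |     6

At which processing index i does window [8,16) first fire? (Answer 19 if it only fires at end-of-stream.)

i=0 t=3 v=5: → [0,8); WM=0
i=1 t=5 v=5: → [0,8); WM=2
i=2 t=5 v=6: → [0,8); WM=2
i=3 t=10 v=2: → [8,16); WM=7
i=4 t=11 v=2: → [8,16); WM=8; [0,8) fires=6
i=5 t=5 v=6: DROP (t<8-2); WM=8
i=6 t=14 v=2: → [8,16); WM=11
i=7 t=16 v=9: → [16,24); WM=13
i=8 t=20 v=7: → [16,24); WM=17; [8,16) fires=2
i=9 t=22 v=5: → [16,24); WM=19
i=10 t=25 v=6: → [24,32); WM=22
i=11 t=26 v=6: → [24,32); WM=23
i=12 t=23 v=3: → [16,24); WM=23
i=13 t=24 v=4: → [24,32); WM=23
i=14 t=23 v=9: → [16,24); WM=23
i=15 t=27 v=1: → [24,32); WM=24; [16,24) fires=9
i=16 t=33 v=2: → [32,40); WM=30
i=17 t=36 v=7: → [32,40); WM=33; [24,32) fires=6
i=18 t=35 v=6: → [32,40); WM=33

8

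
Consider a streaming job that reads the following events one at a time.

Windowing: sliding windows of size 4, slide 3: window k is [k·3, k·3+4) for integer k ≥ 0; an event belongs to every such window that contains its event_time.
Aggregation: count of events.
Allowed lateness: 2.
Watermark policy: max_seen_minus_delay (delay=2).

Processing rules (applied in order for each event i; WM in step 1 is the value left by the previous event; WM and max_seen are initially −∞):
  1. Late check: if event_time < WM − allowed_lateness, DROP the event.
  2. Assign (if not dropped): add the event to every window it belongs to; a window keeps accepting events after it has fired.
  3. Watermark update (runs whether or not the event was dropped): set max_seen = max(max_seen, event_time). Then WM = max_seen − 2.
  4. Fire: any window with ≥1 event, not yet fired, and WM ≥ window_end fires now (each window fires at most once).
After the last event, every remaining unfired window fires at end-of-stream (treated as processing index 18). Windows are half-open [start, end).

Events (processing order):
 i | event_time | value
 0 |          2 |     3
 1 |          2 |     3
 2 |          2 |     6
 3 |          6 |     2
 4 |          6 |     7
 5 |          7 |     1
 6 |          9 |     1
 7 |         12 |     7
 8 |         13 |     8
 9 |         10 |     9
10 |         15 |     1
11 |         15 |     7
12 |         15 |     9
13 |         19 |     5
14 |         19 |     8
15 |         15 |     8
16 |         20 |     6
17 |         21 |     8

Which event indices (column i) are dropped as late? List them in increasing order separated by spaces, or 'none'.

i=0 t=2 v=3: → [0,4); WM=0
i=1 t=2 v=3: → [0,4); WM=0
i=2 t=2 v=6: → [0,4); WM=0
i=3 t=6 v=2: → [6,10),[3,7); WM=4; [0,4) fires=3
i=4 t=6 v=7: → [6,10),[3,7); WM=4
i=5 t=7 v=1: → [6,10); WM=5
i=6 t=9 v=1: → [9,13),[6,10); WM=7; [3,7) fires=2
i=7 t=12 v=7: → [12,16),[9,13); WM=10; [6,10) fires=4
i=8 t=13 v=8: → [12,16); WM=11
i=9 t=10 v=9: → [9,13); WM=11
i=10 t=15 v=1: → [15,19),[12,16); WM=13; [9,13) fires=3
i=11 t=15 v=7: → [15,19),[12,16); WM=13
i=12 t=15 v=9: → [15,19),[12,16); WM=13
i=13 t=19 v=5: → [18,22); WM=17; [12,16) fires=5
i=14 t=19 v=8: → [18,22); WM=17
i=15 t=15 v=8: → [15,19),[12,16); WM=17
i=16 t=20 v=6: → [18,22); WM=18
i=17 t=21 v=8: → [21,25),[18,22); WM=19; [15,19) fires=4

none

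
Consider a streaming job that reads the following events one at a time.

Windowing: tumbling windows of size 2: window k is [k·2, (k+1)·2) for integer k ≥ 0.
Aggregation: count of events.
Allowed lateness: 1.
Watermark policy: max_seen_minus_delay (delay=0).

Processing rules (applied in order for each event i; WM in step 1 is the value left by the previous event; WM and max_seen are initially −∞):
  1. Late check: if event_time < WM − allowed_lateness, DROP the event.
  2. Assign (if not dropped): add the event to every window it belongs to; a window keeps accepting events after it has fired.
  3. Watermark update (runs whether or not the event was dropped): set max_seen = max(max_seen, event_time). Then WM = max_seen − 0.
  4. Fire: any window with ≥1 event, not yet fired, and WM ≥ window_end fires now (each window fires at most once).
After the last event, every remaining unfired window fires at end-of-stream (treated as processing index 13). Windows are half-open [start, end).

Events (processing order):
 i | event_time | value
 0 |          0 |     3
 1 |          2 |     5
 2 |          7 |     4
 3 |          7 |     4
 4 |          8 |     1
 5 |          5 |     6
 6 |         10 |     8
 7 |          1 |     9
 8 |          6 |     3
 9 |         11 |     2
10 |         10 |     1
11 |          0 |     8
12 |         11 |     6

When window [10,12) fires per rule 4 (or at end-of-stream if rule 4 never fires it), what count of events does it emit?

4

i=0 t=0 v=3: → [0,2); WM=0
i=1 t=2 v=5: → [2,4); WM=2; [0,2) fires=1
i=2 t=7 v=4: → [6,8); WM=7; [2,4) fires=1
i=3 t=7 v=4: → [6,8); WM=7
i=4 t=8 v=1: → [8,10); WM=8; [6,8) fires=2
i=5 t=5 v=6: DROP (t<8-1); WM=8
i=6 t=10 v=8: → [10,12); WM=10; [8,10) fires=1
i=7 t=1 v=9: DROP (t<10-1); WM=10
i=8 t=6 v=3: DROP (t<10-1); WM=10
i=9 t=11 v=2: → [10,12); WM=11
i=10 t=10 v=1: → [10,12); WM=11
i=11 t=0 v=8: DROP (t<11-1); WM=11
i=12 t=11 v=6: → [10,12); WM=11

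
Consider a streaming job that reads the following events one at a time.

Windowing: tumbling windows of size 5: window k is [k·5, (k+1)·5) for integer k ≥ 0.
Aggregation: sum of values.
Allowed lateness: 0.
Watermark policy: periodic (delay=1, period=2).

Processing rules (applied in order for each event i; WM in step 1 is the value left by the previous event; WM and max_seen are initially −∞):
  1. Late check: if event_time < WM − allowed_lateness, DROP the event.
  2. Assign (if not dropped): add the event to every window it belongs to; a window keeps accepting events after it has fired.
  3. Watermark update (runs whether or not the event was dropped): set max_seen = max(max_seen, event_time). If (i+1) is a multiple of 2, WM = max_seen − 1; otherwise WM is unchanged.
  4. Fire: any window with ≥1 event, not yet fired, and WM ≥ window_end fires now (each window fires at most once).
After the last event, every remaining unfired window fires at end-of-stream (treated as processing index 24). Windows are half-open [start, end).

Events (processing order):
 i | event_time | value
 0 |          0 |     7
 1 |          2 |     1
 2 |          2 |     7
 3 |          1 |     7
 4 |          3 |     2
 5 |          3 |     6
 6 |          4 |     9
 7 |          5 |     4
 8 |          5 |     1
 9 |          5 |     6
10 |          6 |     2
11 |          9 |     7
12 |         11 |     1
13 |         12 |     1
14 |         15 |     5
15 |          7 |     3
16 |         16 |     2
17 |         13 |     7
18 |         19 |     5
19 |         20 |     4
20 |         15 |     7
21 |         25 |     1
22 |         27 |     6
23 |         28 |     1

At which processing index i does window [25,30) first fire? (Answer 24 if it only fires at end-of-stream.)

24

i=0 t=0 v=7: → [0,5); WM=−∞
i=1 t=2 v=1: → [0,5); WM=1
i=2 t=2 v=7: → [0,5); WM=1
i=3 t=1 v=7: → [0,5); WM=1
i=4 t=3 v=2: → [0,5); WM=1
i=5 t=3 v=6: → [0,5); WM=2
i=6 t=4 v=9: → [0,5); WM=2
i=7 t=5 v=4: → [5,10); WM=4
i=8 t=5 v=1: → [5,10); WM=4
i=9 t=5 v=6: → [5,10); WM=4
i=10 t=6 v=2: → [5,10); WM=4
i=11 t=9 v=7: → [5,10); WM=8; [0,5) fires=39
i=12 t=11 v=1: → [10,15); WM=8
i=13 t=12 v=1: → [10,15); WM=11; [5,10) fires=20
i=14 t=15 v=5: → [15,20); WM=11
i=15 t=7 v=3: DROP (t<11-0); WM=14
i=16 t=16 v=2: → [15,20); WM=14
i=17 t=13 v=7: DROP (t<14-0); WM=15; [10,15) fires=2
i=18 t=19 v=5: → [15,20); WM=15
i=19 t=20 v=4: → [20,25); WM=19
i=20 t=15 v=7: DROP (t<19-0); WM=19
i=21 t=25 v=1: → [25,30); WM=24; [15,20) fires=12
i=22 t=27 v=6: → [25,30); WM=24
i=23 t=28 v=1: → [25,30); WM=27; [20,25) fires=4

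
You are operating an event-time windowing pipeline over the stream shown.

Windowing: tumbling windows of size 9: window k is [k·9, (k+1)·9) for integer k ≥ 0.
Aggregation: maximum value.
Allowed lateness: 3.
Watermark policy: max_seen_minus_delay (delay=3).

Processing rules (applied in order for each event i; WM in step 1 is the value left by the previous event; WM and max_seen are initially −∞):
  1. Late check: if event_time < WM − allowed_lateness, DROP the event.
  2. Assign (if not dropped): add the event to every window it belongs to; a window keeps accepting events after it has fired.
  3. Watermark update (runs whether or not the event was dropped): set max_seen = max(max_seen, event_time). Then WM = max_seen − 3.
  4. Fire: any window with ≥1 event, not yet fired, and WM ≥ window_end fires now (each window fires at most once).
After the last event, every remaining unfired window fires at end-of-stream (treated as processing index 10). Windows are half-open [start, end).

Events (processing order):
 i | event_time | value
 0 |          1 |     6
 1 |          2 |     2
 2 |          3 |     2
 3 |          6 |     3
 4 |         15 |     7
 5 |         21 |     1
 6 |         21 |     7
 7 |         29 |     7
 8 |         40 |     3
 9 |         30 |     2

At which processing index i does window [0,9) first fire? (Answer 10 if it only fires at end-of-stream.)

i=0 t=1 v=6: → [0,9); WM=-2
i=1 t=2 v=2: → [0,9); WM=-1
i=2 t=3 v=2: → [0,9); WM=0
i=3 t=6 v=3: → [0,9); WM=3
i=4 t=15 v=7: → [9,18); WM=12; [0,9) fires=6
i=5 t=21 v=1: → [18,27); WM=18; [9,18) fires=7
i=6 t=21 v=7: → [18,27); WM=18
i=7 t=29 v=7: → [27,36); WM=26
i=8 t=40 v=3: → [36,45); WM=37; [18,27) fires=7 [27,36) fires=7
i=9 t=30 v=2: DROP (t<37-3); WM=37

4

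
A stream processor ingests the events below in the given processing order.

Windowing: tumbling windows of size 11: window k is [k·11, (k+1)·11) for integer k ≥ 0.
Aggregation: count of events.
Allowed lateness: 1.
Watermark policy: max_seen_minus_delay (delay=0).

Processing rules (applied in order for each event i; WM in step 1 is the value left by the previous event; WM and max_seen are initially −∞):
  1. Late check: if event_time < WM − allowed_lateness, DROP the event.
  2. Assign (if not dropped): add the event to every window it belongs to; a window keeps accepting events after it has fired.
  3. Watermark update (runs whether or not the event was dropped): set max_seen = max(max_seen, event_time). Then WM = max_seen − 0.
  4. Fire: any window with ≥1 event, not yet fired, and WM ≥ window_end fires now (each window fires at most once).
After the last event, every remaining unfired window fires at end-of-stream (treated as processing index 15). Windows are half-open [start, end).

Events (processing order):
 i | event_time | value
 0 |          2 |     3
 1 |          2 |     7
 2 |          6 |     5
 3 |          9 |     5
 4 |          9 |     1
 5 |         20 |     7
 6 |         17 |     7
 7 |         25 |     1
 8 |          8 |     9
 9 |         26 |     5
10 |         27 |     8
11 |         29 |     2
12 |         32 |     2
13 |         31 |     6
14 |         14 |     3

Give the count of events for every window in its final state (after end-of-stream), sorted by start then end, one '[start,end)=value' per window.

[0,11)=5 [11,22)=1 [22,33)=6

i=0 t=2 v=3: → [0,11); WM=2
i=1 t=2 v=7: → [0,11); WM=2
i=2 t=6 v=5: → [0,11); WM=6
i=3 t=9 v=5: → [0,11); WM=9
i=4 t=9 v=1: → [0,11); WM=9
i=5 t=20 v=7: → [11,22); WM=20; [0,11) fires=5
i=6 t=17 v=7: DROP (t<20-1); WM=20
i=7 t=25 v=1: → [22,33); WM=25; [11,22) fires=1
i=8 t=8 v=9: DROP (t<25-1); WM=25
i=9 t=26 v=5: → [22,33); WM=26
i=10 t=27 v=8: → [22,33); WM=27
i=11 t=29 v=2: → [22,33); WM=29
i=12 t=32 v=2: → [22,33); WM=32
i=13 t=31 v=6: → [22,33); WM=32
i=14 t=14 v=3: DROP (t<32-1); WM=32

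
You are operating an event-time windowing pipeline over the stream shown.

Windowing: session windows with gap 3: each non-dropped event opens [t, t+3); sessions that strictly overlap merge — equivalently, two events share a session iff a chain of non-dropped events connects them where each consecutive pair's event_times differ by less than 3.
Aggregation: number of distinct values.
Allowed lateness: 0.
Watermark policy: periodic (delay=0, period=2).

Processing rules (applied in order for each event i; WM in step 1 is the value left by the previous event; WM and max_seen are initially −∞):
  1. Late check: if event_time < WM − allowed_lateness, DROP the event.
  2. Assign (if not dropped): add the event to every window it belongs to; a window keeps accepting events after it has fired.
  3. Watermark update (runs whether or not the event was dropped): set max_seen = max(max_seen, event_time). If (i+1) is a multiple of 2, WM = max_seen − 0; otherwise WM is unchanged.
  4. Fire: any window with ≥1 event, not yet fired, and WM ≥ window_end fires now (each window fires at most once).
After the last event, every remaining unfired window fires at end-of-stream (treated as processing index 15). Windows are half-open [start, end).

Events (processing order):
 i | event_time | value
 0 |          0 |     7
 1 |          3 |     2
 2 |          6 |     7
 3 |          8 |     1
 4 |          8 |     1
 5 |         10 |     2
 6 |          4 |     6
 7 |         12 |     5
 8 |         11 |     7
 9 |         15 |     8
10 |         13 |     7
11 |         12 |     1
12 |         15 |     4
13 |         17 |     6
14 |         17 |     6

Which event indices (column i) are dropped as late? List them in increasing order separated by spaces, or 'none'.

6 8 10 11

i=0 t=0 v=7: → [0,3); WM=−∞
i=1 t=3 v=2: → [3,6); WM=3
i=2 t=6 v=7: → [6,9); WM=3
i=3 t=8 v=1: → [6,11); WM=8
i=4 t=8 v=1: → [6,11); WM=8
i=5 t=10 v=2: → [6,13); WM=10
i=6 t=4 v=6: DROP (t<10-0); WM=10
i=7 t=12 v=5: → [6,15); WM=12
i=8 t=11 v=7: DROP (t<12-0); WM=12
i=9 t=15 v=8: → [15,18); WM=15
i=10 t=13 v=7: DROP (t<15-0); WM=15
i=11 t=12 v=1: DROP (t<15-0); WM=15
i=12 t=15 v=4: → [15,18); WM=15
i=13 t=17 v=6: → [15,20); WM=17
i=14 t=17 v=6: → [15,20); WM=17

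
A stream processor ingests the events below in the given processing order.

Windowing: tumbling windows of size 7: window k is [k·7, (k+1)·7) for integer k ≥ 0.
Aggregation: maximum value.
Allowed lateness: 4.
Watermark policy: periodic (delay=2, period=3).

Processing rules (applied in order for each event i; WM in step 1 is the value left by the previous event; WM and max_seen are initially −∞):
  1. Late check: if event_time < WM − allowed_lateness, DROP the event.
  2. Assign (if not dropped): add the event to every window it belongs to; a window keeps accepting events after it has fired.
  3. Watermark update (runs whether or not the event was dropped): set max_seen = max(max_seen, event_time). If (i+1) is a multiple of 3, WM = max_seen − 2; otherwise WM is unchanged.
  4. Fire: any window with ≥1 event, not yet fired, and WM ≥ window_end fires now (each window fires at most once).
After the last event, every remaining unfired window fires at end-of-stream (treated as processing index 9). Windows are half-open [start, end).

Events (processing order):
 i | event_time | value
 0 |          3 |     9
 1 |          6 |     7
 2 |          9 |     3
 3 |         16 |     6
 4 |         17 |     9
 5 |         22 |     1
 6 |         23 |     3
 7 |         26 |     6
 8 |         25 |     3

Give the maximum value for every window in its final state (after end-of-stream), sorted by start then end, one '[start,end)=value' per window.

[0,7)=9 [7,14)=3 [14,21)=9 [21,28)=6

i=0 t=3 v=9: → [0,7); WM=−∞
i=1 t=6 v=7: → [0,7); WM=−∞
i=2 t=9 v=3: → [7,14); WM=7; [0,7) fires=9
i=3 t=16 v=6: → [14,21); WM=7
i=4 t=17 v=9: → [14,21); WM=7
i=5 t=22 v=1: → [21,28); WM=20; [7,14) fires=3
i=6 t=23 v=3: → [21,28); WM=20
i=7 t=26 v=6: → [21,28); WM=20
i=8 t=25 v=3: → [21,28); WM=24; [14,21) fires=9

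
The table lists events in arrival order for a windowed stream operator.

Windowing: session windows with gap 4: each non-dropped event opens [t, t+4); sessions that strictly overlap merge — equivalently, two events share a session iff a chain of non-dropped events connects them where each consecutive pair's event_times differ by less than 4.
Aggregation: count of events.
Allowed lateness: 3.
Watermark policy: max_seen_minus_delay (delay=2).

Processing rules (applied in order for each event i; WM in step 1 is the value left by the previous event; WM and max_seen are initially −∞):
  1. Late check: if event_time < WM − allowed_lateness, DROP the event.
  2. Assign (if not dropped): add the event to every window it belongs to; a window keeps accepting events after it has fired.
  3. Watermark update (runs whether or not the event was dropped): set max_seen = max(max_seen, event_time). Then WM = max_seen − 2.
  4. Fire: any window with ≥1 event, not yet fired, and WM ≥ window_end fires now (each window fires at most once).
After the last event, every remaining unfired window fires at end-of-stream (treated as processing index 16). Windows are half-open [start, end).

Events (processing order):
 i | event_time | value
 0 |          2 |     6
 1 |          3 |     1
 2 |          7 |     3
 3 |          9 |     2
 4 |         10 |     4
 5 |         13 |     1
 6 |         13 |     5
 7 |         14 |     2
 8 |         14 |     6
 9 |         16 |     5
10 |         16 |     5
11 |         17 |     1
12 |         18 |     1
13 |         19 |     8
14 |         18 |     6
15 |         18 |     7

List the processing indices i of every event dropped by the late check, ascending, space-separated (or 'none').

i=0 t=2 v=6: → [2,6); WM=0
i=1 t=3 v=1: → [2,7); WM=1
i=2 t=7 v=3: → [7,11); WM=5
i=3 t=9 v=2: → [7,13); WM=7
i=4 t=10 v=4: → [7,14); WM=8
i=5 t=13 v=1: → [7,17); WM=11
i=6 t=13 v=5: → [7,17); WM=11
i=7 t=14 v=2: → [7,18); WM=12
i=8 t=14 v=6: → [7,18); WM=12
i=9 t=16 v=5: → [7,20); WM=14
i=10 t=16 v=5: → [7,20); WM=14
i=11 t=17 v=1: → [7,21); WM=15
i=12 t=18 v=1: → [7,22); WM=16
i=13 t=19 v=8: → [7,23); WM=17
i=14 t=18 v=6: → [7,23); WM=17
i=15 t=18 v=7: → [7,23); WM=17

none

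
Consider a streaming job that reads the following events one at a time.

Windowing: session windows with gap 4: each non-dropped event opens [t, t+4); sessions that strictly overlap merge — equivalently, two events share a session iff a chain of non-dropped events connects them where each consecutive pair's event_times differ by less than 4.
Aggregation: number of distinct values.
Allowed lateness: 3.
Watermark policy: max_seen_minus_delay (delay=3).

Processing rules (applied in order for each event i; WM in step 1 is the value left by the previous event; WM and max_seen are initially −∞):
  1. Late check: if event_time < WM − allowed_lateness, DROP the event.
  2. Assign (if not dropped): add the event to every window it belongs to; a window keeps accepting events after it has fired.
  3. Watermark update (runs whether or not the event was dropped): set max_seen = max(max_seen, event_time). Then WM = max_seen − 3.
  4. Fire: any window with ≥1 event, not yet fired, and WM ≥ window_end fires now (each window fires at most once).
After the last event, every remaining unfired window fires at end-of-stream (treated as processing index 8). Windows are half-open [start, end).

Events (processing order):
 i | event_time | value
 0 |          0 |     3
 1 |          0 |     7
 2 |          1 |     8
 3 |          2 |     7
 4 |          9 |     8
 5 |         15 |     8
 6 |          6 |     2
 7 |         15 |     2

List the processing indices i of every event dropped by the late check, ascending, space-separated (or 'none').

6

i=0 t=0 v=3: → [0,4); WM=-3
i=1 t=0 v=7: → [0,4); WM=-3
i=2 t=1 v=8: → [0,5); WM=-2
i=3 t=2 v=7: → [0,6); WM=-1
i=4 t=9 v=8: → [9,13); WM=6
i=5 t=15 v=8: → [15,19); WM=12
i=6 t=6 v=2: DROP (t<12-3); WM=12
i=7 t=15 v=2: → [15,19); WM=12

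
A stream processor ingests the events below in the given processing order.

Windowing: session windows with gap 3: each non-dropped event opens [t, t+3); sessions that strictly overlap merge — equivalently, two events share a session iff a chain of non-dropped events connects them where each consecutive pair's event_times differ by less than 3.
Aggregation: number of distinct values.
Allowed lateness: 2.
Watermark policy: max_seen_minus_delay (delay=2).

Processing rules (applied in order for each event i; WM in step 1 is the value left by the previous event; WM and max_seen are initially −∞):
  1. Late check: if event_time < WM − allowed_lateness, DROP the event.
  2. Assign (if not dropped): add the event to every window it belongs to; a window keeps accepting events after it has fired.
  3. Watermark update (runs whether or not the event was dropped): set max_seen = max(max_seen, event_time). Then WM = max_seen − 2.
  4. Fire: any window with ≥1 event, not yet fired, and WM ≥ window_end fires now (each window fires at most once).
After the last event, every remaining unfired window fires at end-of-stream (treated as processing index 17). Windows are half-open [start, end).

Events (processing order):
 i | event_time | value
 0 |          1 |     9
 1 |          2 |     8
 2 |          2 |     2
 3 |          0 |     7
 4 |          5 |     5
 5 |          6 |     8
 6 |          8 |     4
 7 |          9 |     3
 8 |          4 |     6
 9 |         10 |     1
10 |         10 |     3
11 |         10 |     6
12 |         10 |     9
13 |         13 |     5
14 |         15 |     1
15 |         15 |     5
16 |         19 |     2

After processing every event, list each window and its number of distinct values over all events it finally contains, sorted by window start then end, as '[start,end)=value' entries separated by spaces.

[0,5)=4 [5,13)=7 [13,18)=2 [19,22)=1

i=0 t=1 v=9: → [1,4); WM=-1
i=1 t=2 v=8: → [1,5); WM=0
i=2 t=2 v=2: → [1,5); WM=0
i=3 t=0 v=7: → [0,5); WM=0
i=4 t=5 v=5: → [5,8); WM=3
i=5 t=6 v=8: → [5,9); WM=4
i=6 t=8 v=4: → [5,11); WM=6
i=7 t=9 v=3: → [5,12); WM=7
i=8 t=4 v=6: DROP (t<7-2); WM=7
i=9 t=10 v=1: → [5,13); WM=8
i=10 t=10 v=3: → [5,13); WM=8
i=11 t=10 v=6: → [5,13); WM=8
i=12 t=10 v=9: → [5,13); WM=8
i=13 t=13 v=5: → [13,16); WM=11
i=14 t=15 v=1: → [13,18); WM=13
i=15 t=15 v=5: → [13,18); WM=13
i=16 t=19 v=2: → [19,22); WM=17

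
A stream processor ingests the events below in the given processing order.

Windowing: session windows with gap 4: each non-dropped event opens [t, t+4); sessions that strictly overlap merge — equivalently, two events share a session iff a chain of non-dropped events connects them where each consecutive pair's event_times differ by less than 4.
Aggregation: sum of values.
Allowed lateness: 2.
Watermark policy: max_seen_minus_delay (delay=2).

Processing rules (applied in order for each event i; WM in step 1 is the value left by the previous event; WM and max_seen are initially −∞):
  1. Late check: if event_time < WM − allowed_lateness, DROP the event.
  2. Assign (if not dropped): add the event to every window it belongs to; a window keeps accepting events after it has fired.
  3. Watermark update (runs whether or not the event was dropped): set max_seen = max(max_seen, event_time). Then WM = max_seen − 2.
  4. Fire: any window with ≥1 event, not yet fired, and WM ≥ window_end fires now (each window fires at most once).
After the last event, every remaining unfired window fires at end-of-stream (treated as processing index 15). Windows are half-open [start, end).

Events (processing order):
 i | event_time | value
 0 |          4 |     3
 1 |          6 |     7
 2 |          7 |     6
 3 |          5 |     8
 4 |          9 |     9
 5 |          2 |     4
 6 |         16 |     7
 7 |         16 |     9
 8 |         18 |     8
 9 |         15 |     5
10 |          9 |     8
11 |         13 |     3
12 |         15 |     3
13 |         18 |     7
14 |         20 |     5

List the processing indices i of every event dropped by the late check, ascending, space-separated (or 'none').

5 10 11

i=0 t=4 v=3: → [4,8); WM=2
i=1 t=6 v=7: → [4,10); WM=4
i=2 t=7 v=6: → [4,11); WM=5
i=3 t=5 v=8: → [4,11); WM=5
i=4 t=9 v=9: → [4,13); WM=7
i=5 t=2 v=4: DROP (t<7-2); WM=7
i=6 t=16 v=7: → [16,20); WM=14
i=7 t=16 v=9: → [16,20); WM=14
i=8 t=18 v=8: → [16,22); WM=16
i=9 t=15 v=5: → [15,22); WM=16
i=10 t=9 v=8: DROP (t<16-2); WM=16
i=11 t=13 v=3: DROP (t<16-2); WM=16
i=12 t=15 v=3: → [15,22); WM=16
i=13 t=18 v=7: → [15,22); WM=16
i=14 t=20 v=5: → [15,24); WM=18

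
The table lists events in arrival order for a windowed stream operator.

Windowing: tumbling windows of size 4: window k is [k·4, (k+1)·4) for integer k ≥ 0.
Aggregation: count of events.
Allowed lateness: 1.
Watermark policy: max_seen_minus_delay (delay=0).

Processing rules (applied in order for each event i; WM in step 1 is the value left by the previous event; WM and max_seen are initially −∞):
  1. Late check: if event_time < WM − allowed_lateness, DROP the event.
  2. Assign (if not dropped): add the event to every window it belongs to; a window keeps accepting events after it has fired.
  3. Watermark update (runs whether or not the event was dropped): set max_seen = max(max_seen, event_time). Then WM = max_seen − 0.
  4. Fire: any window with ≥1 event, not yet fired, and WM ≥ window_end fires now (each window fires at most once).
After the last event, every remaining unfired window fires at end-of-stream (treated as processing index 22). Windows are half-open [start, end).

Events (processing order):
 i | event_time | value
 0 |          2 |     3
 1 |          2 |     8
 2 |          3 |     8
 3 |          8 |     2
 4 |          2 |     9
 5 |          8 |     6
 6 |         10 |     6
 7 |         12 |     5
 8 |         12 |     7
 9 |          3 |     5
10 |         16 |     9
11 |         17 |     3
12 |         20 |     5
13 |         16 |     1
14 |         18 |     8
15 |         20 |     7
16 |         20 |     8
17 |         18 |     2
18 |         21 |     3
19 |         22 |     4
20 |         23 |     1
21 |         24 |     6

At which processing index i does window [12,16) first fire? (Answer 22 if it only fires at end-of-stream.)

i=0 t=2 v=3: → [0,4); WM=2
i=1 t=2 v=8: → [0,4); WM=2
i=2 t=3 v=8: → [0,4); WM=3
i=3 t=8 v=2: → [8,12); WM=8; [0,4) fires=3
i=4 t=2 v=9: DROP (t<8-1); WM=8
i=5 t=8 v=6: → [8,12); WM=8
i=6 t=10 v=6: → [8,12); WM=10
i=7 t=12 v=5: → [12,16); WM=12; [8,12) fires=3
i=8 t=12 v=7: → [12,16); WM=12
i=9 t=3 v=5: DROP (t<12-1); WM=12
i=10 t=16 v=9: → [16,20); WM=16; [12,16) fires=2
i=11 t=17 v=3: → [16,20); WM=17
i=12 t=20 v=5: → [20,24); WM=20; [16,20) fires=2
i=13 t=16 v=1: DROP (t<20-1); WM=20
i=14 t=18 v=8: DROP (t<20-1); WM=20
i=15 t=20 v=7: → [20,24); WM=20
i=16 t=20 v=8: → [20,24); WM=20
i=17 t=18 v=2: DROP (t<20-1); WM=20
i=18 t=21 v=3: → [20,24); WM=21
i=19 t=22 v=4: → [20,24); WM=22
i=20 t=23 v=1: → [20,24); WM=23
i=21 t=24 v=6: → [24,28); WM=24; [20,24) fires=6

10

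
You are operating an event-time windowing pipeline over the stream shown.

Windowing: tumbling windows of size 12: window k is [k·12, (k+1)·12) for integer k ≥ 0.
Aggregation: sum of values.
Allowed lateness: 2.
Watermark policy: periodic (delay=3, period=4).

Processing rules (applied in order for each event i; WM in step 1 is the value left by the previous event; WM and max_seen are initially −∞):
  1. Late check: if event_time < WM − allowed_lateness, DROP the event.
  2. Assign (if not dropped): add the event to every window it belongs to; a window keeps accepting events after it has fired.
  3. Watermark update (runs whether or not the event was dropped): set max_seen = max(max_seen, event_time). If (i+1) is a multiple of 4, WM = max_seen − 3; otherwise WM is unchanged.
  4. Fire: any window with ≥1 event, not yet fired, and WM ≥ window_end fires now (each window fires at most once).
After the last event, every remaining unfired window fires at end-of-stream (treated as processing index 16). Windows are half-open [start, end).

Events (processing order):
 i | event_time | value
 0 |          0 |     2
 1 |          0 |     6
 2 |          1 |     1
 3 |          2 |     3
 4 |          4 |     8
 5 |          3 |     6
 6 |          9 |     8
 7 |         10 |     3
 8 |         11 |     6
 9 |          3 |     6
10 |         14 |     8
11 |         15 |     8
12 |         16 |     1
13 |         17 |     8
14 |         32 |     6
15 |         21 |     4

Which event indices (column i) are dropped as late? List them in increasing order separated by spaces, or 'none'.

i=0 t=0 v=2: → [0,12); WM=−∞
i=1 t=0 v=6: → [0,12); WM=−∞
i=2 t=1 v=1: → [0,12); WM=−∞
i=3 t=2 v=3: → [0,12); WM=-1
i=4 t=4 v=8: → [0,12); WM=-1
i=5 t=3 v=6: → [0,12); WM=-1
i=6 t=9 v=8: → [0,12); WM=-1
i=7 t=10 v=3: → [0,12); WM=7
i=8 t=11 v=6: → [0,12); WM=7
i=9 t=3 v=6: DROP (t<7-2); WM=7
i=10 t=14 v=8: → [12,24); WM=7
i=11 t=15 v=8: → [12,24); WM=12; [0,12) fires=43
i=12 t=16 v=1: → [12,24); WM=12
i=13 t=17 v=8: → [12,24); WM=12
i=14 t=32 v=6: → [24,36); WM=12
i=15 t=21 v=4: → [12,24); WM=29; [12,24) fires=29

9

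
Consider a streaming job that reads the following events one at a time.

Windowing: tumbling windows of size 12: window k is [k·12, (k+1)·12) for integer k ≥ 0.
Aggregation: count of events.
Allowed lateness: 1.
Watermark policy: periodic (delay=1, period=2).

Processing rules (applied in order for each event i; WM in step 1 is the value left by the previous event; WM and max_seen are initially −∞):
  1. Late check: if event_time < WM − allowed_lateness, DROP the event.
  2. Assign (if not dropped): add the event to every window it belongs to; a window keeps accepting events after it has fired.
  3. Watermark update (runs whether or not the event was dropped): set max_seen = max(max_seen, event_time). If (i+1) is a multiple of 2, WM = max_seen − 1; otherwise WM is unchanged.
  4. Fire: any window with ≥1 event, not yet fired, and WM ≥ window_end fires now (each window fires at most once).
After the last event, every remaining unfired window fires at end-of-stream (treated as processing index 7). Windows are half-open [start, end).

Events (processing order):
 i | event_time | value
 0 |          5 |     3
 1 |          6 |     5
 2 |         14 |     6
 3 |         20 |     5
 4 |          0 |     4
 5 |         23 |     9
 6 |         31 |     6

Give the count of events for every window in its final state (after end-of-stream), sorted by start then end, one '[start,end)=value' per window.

i=0 t=5 v=3: → [0,12); WM=−∞
i=1 t=6 v=5: → [0,12); WM=5
i=2 t=14 v=6: → [12,24); WM=5
i=3 t=20 v=5: → [12,24); WM=19; [0,12) fires=2
i=4 t=0 v=4: DROP (t<19-1); WM=19
i=5 t=23 v=9: → [12,24); WM=22
i=6 t=31 v=6: → [24,36); WM=22

[0,12)=2 [12,24)=3 [24,36)=1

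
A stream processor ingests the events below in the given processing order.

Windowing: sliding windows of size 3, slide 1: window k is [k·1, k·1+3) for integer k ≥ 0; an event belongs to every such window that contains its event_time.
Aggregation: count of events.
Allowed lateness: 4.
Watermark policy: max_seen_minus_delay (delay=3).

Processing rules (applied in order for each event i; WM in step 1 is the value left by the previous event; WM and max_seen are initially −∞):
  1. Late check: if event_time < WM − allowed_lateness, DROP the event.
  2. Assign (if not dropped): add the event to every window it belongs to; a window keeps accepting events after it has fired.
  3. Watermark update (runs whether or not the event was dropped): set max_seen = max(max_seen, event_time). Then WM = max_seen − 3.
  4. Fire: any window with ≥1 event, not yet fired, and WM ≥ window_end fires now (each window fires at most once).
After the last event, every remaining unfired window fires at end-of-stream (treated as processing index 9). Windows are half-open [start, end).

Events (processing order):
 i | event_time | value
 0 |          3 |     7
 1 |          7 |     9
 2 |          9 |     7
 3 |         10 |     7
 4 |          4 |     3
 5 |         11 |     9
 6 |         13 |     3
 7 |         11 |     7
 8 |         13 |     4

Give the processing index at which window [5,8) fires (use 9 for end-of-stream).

5

i=0 t=3 v=7: → [3,6),[2,5),[1,4); WM=0
i=1 t=7 v=9: → [7,10),[6,9),[5,8); WM=4; [1,4) fires=1
i=2 t=9 v=7: → [9,12),[8,11),[7,10); WM=6; [2,5) fires=1 [3,6) fires=1
i=3 t=10 v=7: → [10,13),[9,12),[8,11); WM=7
i=4 t=4 v=3: → [4,7),[3,6),[2,5); WM=7; [4,7) fires=1
i=5 t=11 v=9: → [11,14),[10,13),[9,12); WM=8; [5,8) fires=1
i=6 t=13 v=3: → [13,16),[12,15),[11,14); WM=10; [6,9) fires=1 [7,10) fires=2
i=7 t=11 v=7: → [11,14),[10,13),[9,12); WM=10
i=8 t=13 v=4: → [13,16),[12,15),[11,14); WM=10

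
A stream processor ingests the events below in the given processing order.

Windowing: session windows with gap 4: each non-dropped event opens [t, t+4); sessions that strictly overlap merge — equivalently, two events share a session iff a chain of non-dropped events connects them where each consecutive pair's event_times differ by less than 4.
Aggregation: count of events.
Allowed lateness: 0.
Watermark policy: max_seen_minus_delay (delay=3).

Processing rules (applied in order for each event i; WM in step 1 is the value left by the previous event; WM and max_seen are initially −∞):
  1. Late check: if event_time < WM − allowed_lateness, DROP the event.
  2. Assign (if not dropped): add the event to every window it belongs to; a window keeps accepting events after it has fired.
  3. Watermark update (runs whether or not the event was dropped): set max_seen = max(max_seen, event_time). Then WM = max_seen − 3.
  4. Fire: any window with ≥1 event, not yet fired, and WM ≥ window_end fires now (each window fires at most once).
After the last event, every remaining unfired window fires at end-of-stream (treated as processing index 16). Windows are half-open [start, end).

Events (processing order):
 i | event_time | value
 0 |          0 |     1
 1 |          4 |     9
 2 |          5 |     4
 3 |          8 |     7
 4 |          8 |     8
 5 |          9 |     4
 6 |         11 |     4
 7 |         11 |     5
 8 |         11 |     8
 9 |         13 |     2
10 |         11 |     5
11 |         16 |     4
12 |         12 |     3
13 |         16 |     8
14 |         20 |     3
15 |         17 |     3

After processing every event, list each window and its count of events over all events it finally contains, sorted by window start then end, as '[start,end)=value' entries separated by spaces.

i=0 t=0 v=1: → [0,4); WM=-3
i=1 t=4 v=9: → [4,8); WM=1
i=2 t=5 v=4: → [4,9); WM=2
i=3 t=8 v=7: → [4,12); WM=5
i=4 t=8 v=8: → [4,12); WM=5
i=5 t=9 v=4: → [4,13); WM=6
i=6 t=11 v=4: → [4,15); WM=8
i=7 t=11 v=5: → [4,15); WM=8
i=8 t=11 v=8: → [4,15); WM=8
i=9 t=13 v=2: → [4,17); WM=10
i=10 t=11 v=5: → [4,17); WM=10
i=11 t=16 v=4: → [4,20); WM=13
i=12 t=12 v=3: DROP (t<13-0); WM=13
i=13 t=16 v=8: → [4,20); WM=13
i=14 t=20 v=3: → [20,24); WM=17
i=15 t=17 v=3: → [4,24); WM=17

[0,4)=1 [4,24)=14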